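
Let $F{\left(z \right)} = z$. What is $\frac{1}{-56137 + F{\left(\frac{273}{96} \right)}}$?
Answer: $- \frac{32}{1796293} \approx -1.7814 \cdot 10^{-5}$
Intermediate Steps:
$\frac{1}{-56137 + F{\left(\frac{273}{96} \right)}} = \frac{1}{-56137 + \frac{273}{96}} = \frac{1}{-56137 + 273 \cdot \frac{1}{96}} = \frac{1}{-56137 + \frac{91}{32}} = \frac{1}{- \frac{1796293}{32}} = - \frac{32}{1796293}$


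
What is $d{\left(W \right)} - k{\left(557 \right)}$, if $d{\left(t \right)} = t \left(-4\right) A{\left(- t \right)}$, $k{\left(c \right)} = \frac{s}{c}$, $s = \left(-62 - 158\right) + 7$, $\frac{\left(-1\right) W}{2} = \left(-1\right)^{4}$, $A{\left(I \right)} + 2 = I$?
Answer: $\frac{213}{557} \approx 0.38241$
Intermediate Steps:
$A{\left(I \right)} = -2 + I$
$W = -2$ ($W = - 2 \left(-1\right)^{4} = \left(-2\right) 1 = -2$)
$s = -213$ ($s = -220 + 7 = -213$)
$k{\left(c \right)} = - \frac{213}{c}$
$d{\left(t \right)} = - 4 t \left(-2 - t\right)$ ($d{\left(t \right)} = t \left(-4\right) \left(-2 - t\right) = - 4 t \left(-2 - t\right)$)
$d{\left(W \right)} - k{\left(557 \right)} = 4 \left(-2\right) \left(2 - 2\right) - - \frac{213}{557} = 4 \left(-2\right) 0 - \left(-213\right) \frac{1}{557} = 0 - - \frac{213}{557} = 0 + \frac{213}{557} = \frac{213}{557}$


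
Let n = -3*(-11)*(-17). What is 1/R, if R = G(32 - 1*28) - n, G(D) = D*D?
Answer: 1/577 ≈ 0.0017331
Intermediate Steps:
G(D) = D**2
n = -561 (n = 33*(-17) = -561)
R = 577 (R = (32 - 1*28)**2 - 1*(-561) = (32 - 28)**2 + 561 = 4**2 + 561 = 16 + 561 = 577)
1/R = 1/577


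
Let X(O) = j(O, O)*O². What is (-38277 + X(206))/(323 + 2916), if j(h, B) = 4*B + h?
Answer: 43670803/3239 ≈ 13483.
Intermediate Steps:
j(h, B) = h + 4*B
X(O) = 5*O³ (X(O) = (O + 4*O)*O² = (5*O)*O² = 5*O³)
(-38277 + X(206))/(323 + 2916) = (-38277 + 5*206³)/(323 + 2916) = (-38277 + 5*8741816)/3239 = (-38277 + 43709080)*(1/3239) = 43670803*(1/3239) = 43670803/3239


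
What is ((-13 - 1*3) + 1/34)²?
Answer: 294849/1156 ≈ 255.06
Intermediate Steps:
((-13 - 1*3) + 1/34)² = ((-13 - 3) + 1/34)² = (-16 + 1/34)² = (-543/34)² = 294849/1156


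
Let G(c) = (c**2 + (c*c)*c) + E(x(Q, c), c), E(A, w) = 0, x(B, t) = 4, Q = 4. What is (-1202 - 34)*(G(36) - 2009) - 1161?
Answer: -56786709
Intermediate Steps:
G(c) = c**2 + c**3 (G(c) = (c**2 + (c*c)*c) + 0 = (c**2 + c**2*c) + 0 = (c**2 + c**3) + 0 = c**2 + c**3)
(-1202 - 34)*(G(36) - 2009) - 1161 = (-1202 - 34)*(36**2*(1 + 36) - 2009) - 1161 = -1236*(1296*37 - 2009) - 1161 = -1236*(47952 - 2009) - 1161 = -1236*45943 - 1161 = -56785548 - 1161 = -56786709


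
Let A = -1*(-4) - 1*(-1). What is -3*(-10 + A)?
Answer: 15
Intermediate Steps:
A = 5 (A = 4 + 1 = 5)
-3*(-10 + A) = -3*(-10 + 5) = -3*(-5) = 15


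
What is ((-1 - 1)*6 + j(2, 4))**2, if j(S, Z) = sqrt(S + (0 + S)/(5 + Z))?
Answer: 1316/9 - 16*sqrt(5) ≈ 110.45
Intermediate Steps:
j(S, Z) = sqrt(S + S/(5 + Z))
((-1 - 1)*6 + j(2, 4))**2 = ((-1 - 1)*6 + sqrt(2*(6 + 4)/(5 + 4)))**2 = (-2*6 + sqrt(2*10/9))**2 = (-12 + sqrt(2*(1/9)*10))**2 = (-12 + sqrt(20/9))**2 = (-12 + 2*sqrt(5)/3)**2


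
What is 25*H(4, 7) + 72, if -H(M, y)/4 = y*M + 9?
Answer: -3628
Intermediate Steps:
H(M, y) = -36 - 4*M*y (H(M, y) = -4*(y*M + 9) = -4*(M*y + 9) = -4*(9 + M*y) = -36 - 4*M*y)
25*H(4, 7) + 72 = 25*(-36 - 4*4*7) + 72 = 25*(-36 - 112) + 72 = 25*(-148) + 72 = -3700 + 72 = -3628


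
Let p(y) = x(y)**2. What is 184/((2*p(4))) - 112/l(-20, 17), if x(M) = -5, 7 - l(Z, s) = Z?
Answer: -316/675 ≈ -0.46815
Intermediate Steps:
l(Z, s) = 7 - Z
p(y) = 25 (p(y) = (-5)**2 = 25)
184/((2*p(4))) - 112/l(-20, 17) = 184/((2*25)) - 112/(7 - 1*(-20)) = 184/50 - 112/(7 + 20) = 184*(1/50) - 112/27 = 92/25 - 112*1/27 = 92/25 - 112/27 = -316/675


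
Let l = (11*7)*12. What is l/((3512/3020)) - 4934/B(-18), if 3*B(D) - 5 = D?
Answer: 11032608/5707 ≈ 1933.2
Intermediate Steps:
B(D) = 5/3 + D/3
l = 924 (l = 77*12 = 924)
l/((3512/3020)) - 4934/B(-18) = 924/((3512/3020)) - 4934/(5/3 + (1/3)*(-18)) = 924/((3512*(1/3020))) - 4934/(5/3 - 6) = 924/(878/755) - 4934/(-13/3) = 924*(755/878) - 4934*(-3/13) = 348810/439 + 14802/13 = 11032608/5707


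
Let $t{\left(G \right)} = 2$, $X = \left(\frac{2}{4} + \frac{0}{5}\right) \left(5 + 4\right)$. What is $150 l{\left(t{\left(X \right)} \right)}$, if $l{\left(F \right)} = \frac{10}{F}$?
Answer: $750$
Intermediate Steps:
$X = \frac{9}{2}$ ($X = \left(2 \cdot \frac{1}{4} + 0 \cdot \frac{1}{5}\right) 9 = \left(\frac{1}{2} + 0\right) 9 = \frac{1}{2} \cdot 9 = \frac{9}{2} \approx 4.5$)
$150 l{\left(t{\left(X \right)} \right)} = 150 \cdot \frac{10}{2} = 150 \cdot 10 \cdot \frac{1}{2} = 150 \cdot 5 = 750$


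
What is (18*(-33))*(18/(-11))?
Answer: 972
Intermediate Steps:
(18*(-33))*(18/(-11)) = -10692*(-1)/11 = -594*(-18/11) = 972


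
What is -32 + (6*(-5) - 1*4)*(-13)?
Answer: 410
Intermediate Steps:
-32 + (6*(-5) - 1*4)*(-13) = -32 + (-30 - 4)*(-13) = -32 - 34*(-13) = -32 + 442 = 410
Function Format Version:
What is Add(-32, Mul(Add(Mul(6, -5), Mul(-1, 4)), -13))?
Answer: 410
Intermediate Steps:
Add(-32, Mul(Add(Mul(6, -5), Mul(-1, 4)), -13)) = Add(-32, Mul(Add(-30, -4), -13)) = Add(-32, Mul(-34, -13)) = Add(-32, 442) = 410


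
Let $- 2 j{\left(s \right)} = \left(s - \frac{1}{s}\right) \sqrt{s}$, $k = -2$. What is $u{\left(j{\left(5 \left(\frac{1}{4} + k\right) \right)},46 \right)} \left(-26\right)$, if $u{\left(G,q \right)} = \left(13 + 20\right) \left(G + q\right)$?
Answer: $-39468 - \frac{518661 i \sqrt{35}}{280} \approx -39468.0 - 10959.0 i$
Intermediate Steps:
$j{\left(s \right)} = - \frac{\sqrt{s} \left(s - \frac{1}{s}\right)}{2}$ ($j{\left(s \right)} = - \frac{\left(s - \frac{1}{s}\right) \sqrt{s}}{2} = - \frac{\sqrt{s} \left(s - \frac{1}{s}\right)}{2}$)
$u{\left(G,q \right)} = 33 G + 33 q$ ($u{\left(G,q \right)} = 33 \left(G + q\right) = 33 G + 33 q$)
$u{\left(j{\left(5 \left(\frac{1}{4} + k\right) \right)},46 \right)} \left(-26\right) = \left(33 \frac{1 - \left(5 \left(\frac{1}{4} - 2\right)\right)^{2}}{2 \sqrt{5} \sqrt{\frac{1}{4} - 2}} + 33 \cdot 46\right) \left(-26\right) = \left(33 \frac{1 - \left(5 \left(\frac{1}{4} - 2\right)\right)^{2}}{2 \sqrt{5} \sqrt{\frac{1}{4} - 2}} + 1518\right) \left(-26\right) = \left(33 \frac{1 - \left(5 \left(- \frac{7}{4}\right)\right)^{2}}{2 \frac{i \sqrt{35}}{2}} + 1518\right) \left(-26\right) = \left(33 \frac{1 - \left(- \frac{35}{4}\right)^{2}}{2 \frac{i \sqrt{35}}{2}} + 1518\right) \left(-26\right) = \left(33 \frac{- \frac{2 i \sqrt{35}}{35} \left(1 - \frac{1225}{16}\right)}{2} + 1518\right) \left(-26\right) = \left(33 \cdot \frac{1}{2} \left(- \frac{2 i \sqrt{35}}{35}\right) \left(- \frac{1209}{16}\right) + 1518\right) \left(-26\right) = \left(33 \frac{1209 i \sqrt{35}}{560} + 1518\right) \left(-26\right) = \left(\frac{39897 i \sqrt{35}}{560} + 1518\right) \left(-26\right) = \left(1518 + \frac{39897 i \sqrt{35}}{560}\right) \left(-26\right) = -39468 - \frac{518661 i \sqrt{35}}{280}$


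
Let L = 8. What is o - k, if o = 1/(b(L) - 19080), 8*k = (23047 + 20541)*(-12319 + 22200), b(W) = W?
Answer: -1026772178753/19072 ≈ -5.3837e+7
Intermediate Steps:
k = 107673257/2 (k = ((23047 + 20541)*(-12319 + 22200))/8 = (43588*9881)/8 = (1/8)*430693028 = 107673257/2 ≈ 5.3837e+7)
o = -1/19072 (o = 1/(8 - 19080) = 1/(-19072) = -1/19072 ≈ -5.2433e-5)
o - k = -1/19072 - 1*107673257/2 = -1/19072 - 107673257/2 = -1026772178753/19072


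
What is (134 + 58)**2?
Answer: 36864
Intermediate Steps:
(134 + 58)**2 = 192**2 = 36864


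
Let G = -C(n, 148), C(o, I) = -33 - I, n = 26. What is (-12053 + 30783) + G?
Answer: 18911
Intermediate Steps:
G = 181 (G = -(-33 - 1*148) = -(-33 - 148) = -1*(-181) = 181)
(-12053 + 30783) + G = (-12053 + 30783) + 181 = 18730 + 181 = 18911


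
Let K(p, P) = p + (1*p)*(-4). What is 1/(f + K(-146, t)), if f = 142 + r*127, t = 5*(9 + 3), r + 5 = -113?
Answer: -1/14406 ≈ -6.9416e-5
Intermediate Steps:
r = -118 (r = -5 - 113 = -118)
t = 60 (t = 5*12 = 60)
K(p, P) = -3*p (K(p, P) = p + p*(-4) = p - 4*p = -3*p)
f = -14844 (f = 142 - 118*127 = 142 - 14986 = -14844)
1/(f + K(-146, t)) = 1/(-14844 - 3*(-146)) = 1/(-14844 + 438) = 1/(-14406) = -1/14406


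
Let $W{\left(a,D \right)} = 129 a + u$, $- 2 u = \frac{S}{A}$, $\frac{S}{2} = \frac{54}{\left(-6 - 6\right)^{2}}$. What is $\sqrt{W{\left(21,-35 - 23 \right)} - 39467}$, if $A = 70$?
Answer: $\frac{i \sqrt{720456905}}{140} \approx 191.72 i$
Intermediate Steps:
$S = \frac{3}{4}$ ($S = 2 \frac{54}{\left(-6 - 6\right)^{2}} = 2 \frac{54}{\left(-12\right)^{2}} = 2 \cdot \frac{54}{144} = 2 \cdot 54 \cdot \frac{1}{144} = 2 \cdot \frac{3}{8} = \frac{3}{4} \approx 0.75$)
$u = - \frac{3}{560}$ ($u = - \frac{\frac{3}{4} \cdot \frac{1}{70}}{2} = \left(- \frac{1}{2}\right) \frac{3}{280} = - \frac{3}{560} \approx -0.0053571$)
$W{\left(a,D \right)} = - \frac{3}{560} + 129 a$ ($W{\left(a,D \right)} = 129 a - \frac{3}{560} = - \frac{3}{560} + 129 a$)
$\sqrt{W{\left(21,-35 - 23 \right)} - 39467} = \sqrt{\left(- \frac{3}{560} + 129 \cdot 21\right) - 39467} = \sqrt{\left(- \frac{3}{560} + 2709\right) - 39467} = \sqrt{\frac{1517037}{560} - 39467} = \sqrt{- \frac{20584483}{560}} = \frac{i \sqrt{720456905}}{140}$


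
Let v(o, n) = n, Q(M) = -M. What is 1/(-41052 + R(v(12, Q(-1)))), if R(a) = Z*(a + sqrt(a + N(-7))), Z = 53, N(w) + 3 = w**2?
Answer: -40999/1680785978 - 53*sqrt(47)/1680785978 ≈ -2.4609e-5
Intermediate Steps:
N(w) = -3 + w**2
R(a) = 53*a + 53*sqrt(46 + a) (R(a) = 53*(a + sqrt(a + (-3 + (-7)**2))) = 53*(a + sqrt(a + (-3 + 49))) = 53*(a + sqrt(a + 46)) = 53*(a + sqrt(46 + a)) = 53*a + 53*sqrt(46 + a))
1/(-41052 + R(v(12, Q(-1)))) = 1/(-41052 + (53*(-1*(-1)) + 53*sqrt(46 - 1*(-1)))) = 1/(-41052 + (53*1 + 53*sqrt(46 + 1))) = 1/(-41052 + (53 + 53*sqrt(47))) = 1/(-40999 + 53*sqrt(47))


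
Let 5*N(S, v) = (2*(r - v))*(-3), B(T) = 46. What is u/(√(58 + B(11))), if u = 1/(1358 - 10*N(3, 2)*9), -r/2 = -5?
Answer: √26/115544 ≈ 4.4131e-5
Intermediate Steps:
r = 10 (r = -2*(-5) = 10)
N(S, v) = -12 + 6*v/5 (N(S, v) = ((2*(10 - v))*(-3))/5 = ((20 - 2*v)*(-3))/5 = (-60 + 6*v)/5 = -12 + 6*v/5)
u = 1/2222 (u = 1/(1358 - 10*(-12 + (6/5)*2)*9) = 1/(1358 - 10*(-12 + 12/5)*9) = 1/(1358 - 10*(-48/5)*9) = 1/(1358 + 96*9) = 1/(1358 + 864) = 1/2222 ≈ 0.00045004)
u/(√(58 + B(11))) = 1/(2222*(√(58 + 46))) = 1/(2222*(√104)) = 1/(2222*((2*√26))) = (√26/52)/2222 = √26/115544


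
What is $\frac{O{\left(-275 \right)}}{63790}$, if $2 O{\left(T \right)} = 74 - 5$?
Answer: $\frac{69}{127580} \approx 0.00054084$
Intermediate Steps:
$O{\left(T \right)} = \frac{69}{2}$ ($O{\left(T \right)} = \frac{74 - 5}{2} = \frac{1}{2} \cdot 69 = \frac{69}{2}$)
$\frac{O{\left(-275 \right)}}{63790} = \frac{69}{2 \cdot 63790} = \frac{69}{2} \cdot \frac{1}{63790} = \frac{69}{127580}$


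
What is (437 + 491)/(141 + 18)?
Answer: 928/159 ≈ 5.8365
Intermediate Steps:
(437 + 491)/(141 + 18) = 928/159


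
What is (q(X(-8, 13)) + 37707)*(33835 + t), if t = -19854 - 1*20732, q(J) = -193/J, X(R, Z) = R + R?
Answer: -4074262255/16 ≈ -2.5464e+8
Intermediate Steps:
X(R, Z) = 2*R
t = -40586 (t = -19854 - 20732 = -40586)
(q(X(-8, 13)) + 37707)*(33835 + t) = (-193/(2*(-8)) + 37707)*(33835 - 40586) = (-193/(-16) + 37707)*(-6751) = (-193*(-1/16) + 37707)*(-6751) = (193/16 + 37707)*(-6751) = (603505/16)*(-6751) = -4074262255/16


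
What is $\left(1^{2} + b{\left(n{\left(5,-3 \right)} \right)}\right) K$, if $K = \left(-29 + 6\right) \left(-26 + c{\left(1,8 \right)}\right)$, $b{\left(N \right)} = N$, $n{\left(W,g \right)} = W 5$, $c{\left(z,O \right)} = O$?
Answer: $10764$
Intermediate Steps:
$n{\left(W,g \right)} = 5 W$
$K = 414$ ($K = \left(-29 + 6\right) \left(-26 + 8\right) = \left(-23\right) \left(-18\right) = 414$)
$\left(1^{2} + b{\left(n{\left(5,-3 \right)} \right)}\right) K = \left(1^{2} + 5 \cdot 5\right) 414 = \left(1 + 25\right) 414 = 26 \cdot 414 = 10764$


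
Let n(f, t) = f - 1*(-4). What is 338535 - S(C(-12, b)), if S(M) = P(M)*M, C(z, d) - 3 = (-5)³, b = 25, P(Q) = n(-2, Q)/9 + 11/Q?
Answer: 3046960/9 ≈ 3.3855e+5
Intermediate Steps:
n(f, t) = 4 + f (n(f, t) = f + 4 = 4 + f)
P(Q) = 2/9 + 11/Q (P(Q) = (4 - 2)/9 + 11/Q = 2*(⅑) + 11/Q = 2/9 + 11/Q)
C(z, d) = -122 (C(z, d) = 3 + (-5)³ = 3 - 125 = -122)
S(M) = M*(2/9 + 11/M) (S(M) = (2/9 + 11/M)*M = M*(2/9 + 11/M))
338535 - S(C(-12, b)) = 338535 - (11 + (2/9)*(-122)) = 338535 - (11 - 244/9) = 338535 - 1*(-145/9) = 338535 + 145/9 = 3046960/9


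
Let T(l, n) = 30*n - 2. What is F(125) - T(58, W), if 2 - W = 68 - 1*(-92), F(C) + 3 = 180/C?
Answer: 118511/25 ≈ 4740.4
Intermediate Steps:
F(C) = -3 + 180/C
W = -158 (W = 2 - (68 - 1*(-92)) = 2 - (68 + 92) = 2 - 1*160 = 2 - 160 = -158)
T(l, n) = -2 + 30*n
F(125) - T(58, W) = (-3 + 180/125) - (-2 + 30*(-158)) = (-3 + 180*(1/125)) - (-2 - 4740) = (-3 + 36/25) - 1*(-4742) = -39/25 + 4742 = 118511/25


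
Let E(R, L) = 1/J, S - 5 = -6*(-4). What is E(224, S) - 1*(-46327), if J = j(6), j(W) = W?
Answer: 277963/6 ≈ 46327.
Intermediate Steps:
S = 29 (S = 5 - 6*(-4) = 5 + 24 = 29)
J = 6
E(R, L) = ⅙ (E(R, L) = 1/6 = ⅙)
E(224, S) - 1*(-46327) = ⅙ - 1*(-46327) = ⅙ + 46327 = 277963/6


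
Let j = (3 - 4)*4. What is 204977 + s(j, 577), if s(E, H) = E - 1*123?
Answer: 204850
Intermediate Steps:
j = -4 (j = -1*4 = -4)
s(E, H) = -123 + E (s(E, H) = E - 123 = -123 + E)
204977 + s(j, 577) = 204977 + (-123 - 4) = 204977 - 127 = 204850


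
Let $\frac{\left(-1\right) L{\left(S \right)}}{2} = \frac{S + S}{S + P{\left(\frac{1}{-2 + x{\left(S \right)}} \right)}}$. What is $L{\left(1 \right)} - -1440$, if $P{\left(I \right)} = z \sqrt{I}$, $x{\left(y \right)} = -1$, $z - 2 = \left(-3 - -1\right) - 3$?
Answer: $\frac{4 \left(359 i + 360 \sqrt{3}\right)}{i + \sqrt{3}} \approx 1439.0 - 1.7321 i$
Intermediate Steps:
$z = -3$ ($z = 2 - 5 = -3$)
$P{\left(I \right)} = - 3 \sqrt{I}$
$L{\left(S \right)} = - \frac{4 S}{S - i \sqrt{3}}$ ($L{\left(S \right)} = - 2 \frac{S + S}{S - 3 \sqrt{\frac{1}{-2 - 1}}} = - 2 \frac{2 S}{S - 3 \sqrt{\frac{1}{-3}}} = - 2 \frac{2 S}{S - 3 \sqrt{- \frac{1}{3}}} = - 2 \frac{2 S}{S - 3 \frac{i \sqrt{3}}{3}} = - 2 \frac{2 S}{S - i \sqrt{3}} = - \frac{4 S}{S - i \sqrt{3}}$)
$L{\left(1 \right)} - -1440 = \left(-4\right) 1 \frac{1}{1 - i \sqrt{3}} - -1440 = - \frac{4}{1 - i \sqrt{3}} + 1440 = 1440 - \frac{4}{1 - i \sqrt{3}}$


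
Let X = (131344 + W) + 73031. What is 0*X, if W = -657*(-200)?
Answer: 0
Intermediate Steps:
W = 131400
X = 335775 (X = (131344 + 131400) + 73031 = 262744 + 73031 = 335775)
0*X = 0*335775 = 0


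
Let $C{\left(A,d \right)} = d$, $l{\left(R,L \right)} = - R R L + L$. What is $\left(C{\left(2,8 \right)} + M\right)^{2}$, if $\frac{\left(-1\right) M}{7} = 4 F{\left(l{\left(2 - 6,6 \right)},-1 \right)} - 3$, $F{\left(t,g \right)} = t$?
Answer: $6497401$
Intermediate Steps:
$l{\left(R,L \right)} = L - L R^{2}$ ($l{\left(R,L \right)} = - R^{2} L + L = - L R^{2} + L = L - L R^{2}$)
$M = 2541$ ($M = - 7 \left(4 \cdot 6 \left(1 - \left(2 - 6\right)^{2}\right) - 3\right) = - 7 \left(4 \cdot 6 \left(1 - \left(-4\right)^{2}\right) - 3\right) = - 7 \left(4 \cdot 6 \left(1 - 16\right) - 3\right) = - 7 \left(4 \cdot 6 \left(-15\right) - 3\right) = - 7 \left(4 \left(-90\right) - 3\right) = - 7 \left(-360 - 3\right) = \left(-7\right) \left(-363\right) = 2541$)
$\left(C{\left(2,8 \right)} + M\right)^{2} = \left(8 + 2541\right)^{2} = 2549^{2} = 6497401$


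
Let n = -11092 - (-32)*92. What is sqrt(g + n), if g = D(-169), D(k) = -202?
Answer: 5*I*sqrt(334) ≈ 91.378*I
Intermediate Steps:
g = -202
n = -8148 (n = -11092 - 1*(-2944) = -11092 + 2944 = -8148)
sqrt(g + n) = sqrt(-202 - 8148) = sqrt(-8350) = 5*I*sqrt(334)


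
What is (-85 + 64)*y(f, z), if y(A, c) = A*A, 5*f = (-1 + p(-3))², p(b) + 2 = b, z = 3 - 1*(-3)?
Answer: -27216/25 ≈ -1088.6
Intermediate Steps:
z = 6 (z = 3 + 3 = 6)
p(b) = -2 + b
f = 36/5 (f = (-1 + (-2 - 3))²/5 = (-1 - 5)²/5 = (⅕)*(-6)² = (⅕)*36 = 36/5 ≈ 7.2000)
y(A, c) = A²
(-85 + 64)*y(f, z) = (-85 + 64)*(36/5)² = -21*1296/25 = -27216/25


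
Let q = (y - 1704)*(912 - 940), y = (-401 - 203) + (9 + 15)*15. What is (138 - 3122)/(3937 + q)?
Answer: -2984/58481 ≈ -0.051025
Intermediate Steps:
y = -244 (y = -604 + 24*15 = -604 + 360 = -244)
q = 54544 (q = (-244 - 1704)*(912 - 940) = -1948*(-28) = 54544)
(138 - 3122)/(3937 + q) = (138 - 3122)/(3937 + 54544) = -2984/58481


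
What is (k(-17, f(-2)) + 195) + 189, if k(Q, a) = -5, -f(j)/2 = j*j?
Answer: 379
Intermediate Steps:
f(j) = -2*j² (f(j) = -2*j*j = -2*j²)
(k(-17, f(-2)) + 195) + 189 = (-5 + 195) + 189 = 190 + 189 = 379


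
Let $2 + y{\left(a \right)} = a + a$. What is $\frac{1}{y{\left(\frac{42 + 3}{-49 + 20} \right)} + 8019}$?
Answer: $\frac{29}{232403} \approx 0.00012478$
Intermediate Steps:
$y{\left(a \right)} = -2 + 2 a$ ($y{\left(a \right)} = -2 + \left(a + a\right) = -2 + 2 a$)
$\frac{1}{y{\left(\frac{42 + 3}{-49 + 20} \right)} + 8019} = \frac{1}{\left(-2 + 2 \frac{42 + 3}{-49 + 20}\right) + 8019} = \frac{1}{\left(-2 + 2 \frac{45}{-29}\right) + 8019} = \frac{1}{\left(-2 + 2 \cdot 45 \left(- \frac{1}{29}\right)\right) + 8019} = \frac{1}{\left(-2 + 2 \left(- \frac{45}{29}\right)\right) + 8019} = \frac{1}{\left(-2 - \frac{90}{29}\right) + 8019} = \frac{1}{- \frac{148}{29} + 8019} = \frac{1}{\frac{232403}{29}} = \frac{29}{232403}$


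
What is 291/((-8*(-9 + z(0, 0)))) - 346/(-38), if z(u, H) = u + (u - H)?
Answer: 5995/456 ≈ 13.147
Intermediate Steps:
z(u, H) = -H + 2*u
291/((-8*(-9 + z(0, 0)))) - 346/(-38) = 291/((-8*(-9 + (-1*0 + 2*0)))) - 346/(-38) = 291/((-8*(-9 + (0 + 0)))) - 346*(-1/38) = 291/((-8*(-9 + 0))) + 173/19 = 291/((-8*(-9))) + 173/19 = 291/72 + 173/19 = 291*(1/72) + 173/19 = 97/24 + 173/19 = 5995/456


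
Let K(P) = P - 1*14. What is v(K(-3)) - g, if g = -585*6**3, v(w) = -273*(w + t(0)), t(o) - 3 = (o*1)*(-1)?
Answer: 130182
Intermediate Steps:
K(P) = -14 + P (K(P) = P - 14 = -14 + P)
t(o) = 3 - o (t(o) = 3 + (o*1)*(-1) = 3 + o*(-1) = 3 - o)
v(w) = -819 - 273*w (v(w) = -273*(w + (3 - 1*0)) = -273*(w + (3 + 0)) = -273*(w + 3) = -273*(3 + w) = -819 - 273*w)
g = -126360 (g = -585*216 = -126360)
v(K(-3)) - g = (-819 - 273*(-14 - 3)) - 1*(-126360) = (-819 - 273*(-17)) + 126360 = (-819 + 4641) + 126360 = 3822 + 126360 = 130182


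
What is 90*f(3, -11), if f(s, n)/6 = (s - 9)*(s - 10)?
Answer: 22680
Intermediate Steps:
f(s, n) = 6*(-10 + s)*(-9 + s) (f(s, n) = 6*((s - 9)*(s - 10)) = 6*((-9 + s)*(-10 + s)) = 6*((-10 + s)*(-9 + s)) = 6*(-10 + s)*(-9 + s))
90*f(3, -11) = 90*(540 - 114*3 + 6*3²) = 90*(540 - 342 + 6*9) = 90*(540 - 342 + 54) = 90*252 = 22680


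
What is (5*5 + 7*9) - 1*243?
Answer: -155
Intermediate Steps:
(5*5 + 7*9) - 1*243 = (25 + 63) - 243 = 88 - 243 = -155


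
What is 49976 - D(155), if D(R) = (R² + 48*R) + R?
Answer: 18356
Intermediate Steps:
D(R) = R² + 49*R
49976 - D(155) = 49976 - 155*(49 + 155) = 49976 - 155*204 = 49976 - 1*31620 = 49976 - 31620 = 18356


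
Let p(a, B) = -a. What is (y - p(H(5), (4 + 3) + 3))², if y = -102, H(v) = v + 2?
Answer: 9025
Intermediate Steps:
H(v) = 2 + v
(y - p(H(5), (4 + 3) + 3))² = (-102 - (-1)*(2 + 5))² = (-102 - (-1)*7)² = (-102 - 1*(-7))² = (-102 + 7)² = (-95)² = 9025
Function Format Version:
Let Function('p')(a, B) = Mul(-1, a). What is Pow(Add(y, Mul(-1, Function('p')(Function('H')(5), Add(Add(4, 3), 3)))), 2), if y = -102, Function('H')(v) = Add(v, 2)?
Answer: 9025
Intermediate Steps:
Function('H')(v) = Add(2, v)
Pow(Add(y, Mul(-1, Function('p')(Function('H')(5), Add(Add(4, 3), 3)))), 2) = Pow(Add(-102, Mul(-1, Mul(-1, Add(2, 5)))), 2) = Pow(Add(-102, Mul(-1, Mul(-1, 7))), 2) = Pow(Add(-102, Mul(-1, -7)), 2) = Pow(Add(-102, 7), 2) = Pow(-95, 2) = 9025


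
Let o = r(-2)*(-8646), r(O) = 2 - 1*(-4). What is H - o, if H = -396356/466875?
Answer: 24219211144/466875 ≈ 51875.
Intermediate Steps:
r(O) = 6 (r(O) = 2 + 4 = 6)
o = -51876 (o = 6*(-8646) = -51876)
H = -396356/466875 (H = -396356*1/466875 = -396356/466875 ≈ -0.84896)
H - o = -396356/466875 - 1*(-51876) = -396356/466875 + 51876 = 24219211144/466875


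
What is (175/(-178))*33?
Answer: -5775/178 ≈ -32.444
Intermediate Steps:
(175/(-178))*33 = -1/178*175*33 = -175/178*33 = -5775/178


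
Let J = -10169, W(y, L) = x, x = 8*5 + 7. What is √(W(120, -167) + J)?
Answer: I*√10122 ≈ 100.61*I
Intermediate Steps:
x = 47 (x = 40 + 7 = 47)
W(y, L) = 47
√(W(120, -167) + J) = √(47 - 10169) = √(-10122) = I*√10122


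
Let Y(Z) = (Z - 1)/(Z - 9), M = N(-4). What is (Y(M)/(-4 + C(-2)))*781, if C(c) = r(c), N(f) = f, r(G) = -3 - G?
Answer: -781/13 ≈ -60.077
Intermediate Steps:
C(c) = -3 - c
M = -4
Y(Z) = (-1 + Z)/(-9 + Z)
(Y(M)/(-4 + C(-2)))*781 = (((-1 - 4)/(-9 - 4))/(-4 + (-3 - 1*(-2))))*781 = ((-5/(-13))/(-4 + (-3 + 2)))*781 = ((-1/13*(-5))/(-4 - 1))*781 = ((5/13)/(-5))*781 = ((5/13)*(-1/5))*781 = -1/13*781 = -781/13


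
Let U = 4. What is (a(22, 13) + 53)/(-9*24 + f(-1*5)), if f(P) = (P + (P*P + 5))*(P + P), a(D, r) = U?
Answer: -57/466 ≈ -0.12232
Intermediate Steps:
a(D, r) = 4
f(P) = 2*P*(5 + P + P²) (f(P) = (P + (P² + 5))*(2*P) = (P + (5 + P²))*(2*P) = (5 + P + P²)*(2*P) = 2*P*(5 + P + P²))
(a(22, 13) + 53)/(-9*24 + f(-1*5)) = (4 + 53)/(-9*24 + 2*(-1*5)*(5 - 1*5 + (-1*5)²)) = 57/(-216 + 2*(-5)*(5 - 5 + (-5)²)) = 57/(-216 + 2*(-5)*(5 - 5 + 25)) = 57/(-216 + 2*(-5)*25) = 57/(-216 - 250) = 57/(-466) = 57*(-1/466) = -57/466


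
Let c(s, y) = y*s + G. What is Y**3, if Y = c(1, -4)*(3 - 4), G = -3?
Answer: 343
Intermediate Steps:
c(s, y) = -3 + s*y (c(s, y) = y*s - 3 = s*y - 3 = -3 + s*y)
Y = 7 (Y = (-3 + 1*(-4))*(3 - 4) = (-3 - 4)*(-1) = -7*(-1) = 7)
Y**3 = 7**3 = 343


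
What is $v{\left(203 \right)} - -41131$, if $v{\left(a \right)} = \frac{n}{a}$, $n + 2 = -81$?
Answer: $\frac{8349510}{203} \approx 41131.0$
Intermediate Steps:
$n = -83$ ($n = -2 - 81 = -83$)
$v{\left(a \right)} = - \frac{83}{a}$
$v{\left(203 \right)} - -41131 = - \frac{83}{203} - -41131 = \left(-83\right) \frac{1}{203} + 41131 = - \frac{83}{203} + 41131 = \frac{8349510}{203}$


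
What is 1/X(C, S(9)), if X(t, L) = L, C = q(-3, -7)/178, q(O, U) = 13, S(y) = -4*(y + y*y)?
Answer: -1/360 ≈ -0.0027778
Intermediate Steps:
S(y) = -4*y - 4*y² (S(y) = -4*(y + y²) = -4*y - 4*y²)
C = 13/178 ≈ 0.073034
1/X(C, S(9)) = 1/(-4*9*(1 + 9)) = 1/(-4*9*10) = 1/(-360) = -1/360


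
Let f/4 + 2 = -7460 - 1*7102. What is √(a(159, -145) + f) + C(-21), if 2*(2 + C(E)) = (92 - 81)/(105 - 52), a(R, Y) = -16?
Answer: -201/106 + 4*I*√3642 ≈ -1.8962 + 241.4*I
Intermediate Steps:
f = -58256 (f = -8 + 4*(-7460 - 1*7102) = -8 + 4*(-7460 - 7102) = -8 + 4*(-14562) = -8 - 58248 = -58256)
C(E) = -201/106 (C(E) = -2 + ((92 - 81)/(105 - 52))/2 = -2 + (11/53)/2 = -2 + (11*(1/53))/2 = -2 + (½)*(11/53) = -2 + 11/106 = -201/106)
√(a(159, -145) + f) + C(-21) = √(-16 - 58256) - 201/106 = √(-58272) - 201/106 = 4*I*√3642 - 201/106 = -201/106 + 4*I*√3642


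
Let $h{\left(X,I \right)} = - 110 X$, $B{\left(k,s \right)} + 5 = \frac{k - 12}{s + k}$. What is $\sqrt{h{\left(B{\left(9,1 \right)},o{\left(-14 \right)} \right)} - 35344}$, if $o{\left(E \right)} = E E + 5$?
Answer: $i \sqrt{34761} \approx 186.44 i$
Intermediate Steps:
$B{\left(k,s \right)} = -5 + \frac{-12 + k}{k + s}$ ($B{\left(k,s \right)} = -5 + \frac{k - 12}{s + k} = -5 + \frac{-12 + k}{k + s}$)
$o{\left(E \right)} = 5 + E^{2}$ ($o{\left(E \right)} = E^{2} + 5 = 5 + E^{2}$)
$\sqrt{h{\left(B{\left(9,1 \right)},o{\left(-14 \right)} \right)} - 35344} = \sqrt{- 110 \frac{-12 - 5 - 36}{9 + 1} - 35344} = \sqrt{- 110 \frac{-12 - 5 - 36}{10} - 35344} = \sqrt{- 110 \cdot \frac{1}{10} \left(-53\right) - 35344} = \sqrt{\left(-110\right) \left(- \frac{53}{10}\right) - 35344} = \sqrt{583 - 35344} = \sqrt{-34761} = i \sqrt{34761}$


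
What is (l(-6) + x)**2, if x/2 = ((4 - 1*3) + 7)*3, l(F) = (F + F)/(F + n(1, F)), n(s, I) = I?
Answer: 2401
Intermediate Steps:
l(F) = 1 (l(F) = (F + F)/(F + F) = (2*F)/((2*F)) = (2*F)*(1/(2*F)) = 1)
x = 48 (x = 2*(((4 - 1*3) + 7)*3) = 2*(((4 - 3) + 7)*3) = 2*((1 + 7)*3) = 2*(8*3) = 2*24 = 48)
(l(-6) + x)**2 = (1 + 48)**2 = 49**2 = 2401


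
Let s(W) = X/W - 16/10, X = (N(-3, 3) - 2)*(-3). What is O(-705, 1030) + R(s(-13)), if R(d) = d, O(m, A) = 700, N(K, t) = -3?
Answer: 45321/65 ≈ 697.25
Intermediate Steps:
X = 15 (X = (-3 - 2)*(-3) = -5*(-3) = 15)
s(W) = -8/5 + 15/W (s(W) = 15/W - 16/10 = 15/W - 16*1/10 = 15/W - 8/5 = -8/5 + 15/W)
O(-705, 1030) + R(s(-13)) = 700 + (-8/5 + 15/(-13)) = 700 + (-8/5 + 15*(-1/13)) = 700 + (-8/5 - 15/13) = 700 - 179/65 = 45321/65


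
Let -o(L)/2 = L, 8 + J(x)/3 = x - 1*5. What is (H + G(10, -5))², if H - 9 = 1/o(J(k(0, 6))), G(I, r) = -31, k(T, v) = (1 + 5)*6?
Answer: 9223369/19044 ≈ 484.32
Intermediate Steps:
k(T, v) = 36 (k(T, v) = 6*6 = 36)
J(x) = -39 + 3*x (J(x) = -24 + 3*(x - 1*5) = -24 + 3*(x - 5) = -24 + 3*(-5 + x) = -24 + (-15 + 3*x) = -39 + 3*x)
o(L) = -2*L
H = 1241/138 (H = 9 + 1/(-2*(-39 + 3*36)) = 9 + 1/(-2*(-39 + 108)) = 9 + 1/(-2*69) = 9 + 1/(-138) = 9 - 1/138 = 1241/138 ≈ 8.9928)
(H + G(10, -5))² = (1241/138 - 31)² = (-3037/138)² = 9223369/19044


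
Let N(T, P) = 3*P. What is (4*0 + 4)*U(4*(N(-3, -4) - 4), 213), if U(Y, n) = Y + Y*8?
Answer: -2304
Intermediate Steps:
U(Y, n) = 9*Y (U(Y, n) = Y + 8*Y = 9*Y)
(4*0 + 4)*U(4*(N(-3, -4) - 4), 213) = (4*0 + 4)*(9*(4*(3*(-4) - 4))) = (0 + 4)*(9*(4*(-12 - 4))) = 4*(9*(4*(-16))) = 4*(9*(-64)) = 4*(-576) = -2304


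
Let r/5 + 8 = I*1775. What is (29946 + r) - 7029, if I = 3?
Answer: 49502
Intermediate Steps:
r = 26585 (r = -40 + 5*(3*1775) = -40 + 5*5325 = -40 + 26625 = 26585)
(29946 + r) - 7029 = (29946 + 26585) - 7029 = 56531 - 7029 = 49502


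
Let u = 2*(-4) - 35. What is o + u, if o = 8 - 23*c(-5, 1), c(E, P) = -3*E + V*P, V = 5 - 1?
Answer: -472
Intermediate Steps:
V = 4
u = -43 (u = -8 - 35 = -43)
c(E, P) = -3*E + 4*P
o = -429 (o = 8 - 23*(-3*(-5) + 4*1) = 8 - 23*(15 + 4) = 8 - 23*19 = 8 - 437 = -429)
o + u = -429 - 43 = -472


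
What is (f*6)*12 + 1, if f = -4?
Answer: -287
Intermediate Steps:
(f*6)*12 + 1 = -4*6*12 + 1 = -24*12 + 1 = -288 + 1 = -287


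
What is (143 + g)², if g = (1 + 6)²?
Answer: 36864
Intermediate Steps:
g = 49 (g = 7² = 49)
(143 + g)² = (143 + 49)² = 192² = 36864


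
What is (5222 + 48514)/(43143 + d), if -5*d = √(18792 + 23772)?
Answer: 19319435400/15510972887 + 179120*√10641/15510972887 ≈ 1.2467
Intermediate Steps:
d = -2*√10641/5 (d = -√(18792 + 23772)/5 = -2*√10641/5 ≈ -41.262)
(5222 + 48514)/(43143 + d) = (5222 + 48514)/(43143 - 2*√10641/5) = 53736/(43143 - 2*√10641/5)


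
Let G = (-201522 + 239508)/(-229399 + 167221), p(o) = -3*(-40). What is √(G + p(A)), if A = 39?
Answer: √12821404127/10363 ≈ 10.927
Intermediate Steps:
p(o) = 120
G = -6331/10363 (G = 37986/(-62178) = 37986*(-1/62178) = -6331/10363 ≈ -0.61092)
√(G + p(A)) = √(-6331/10363 + 120) = √(1237229/10363) = √12821404127/10363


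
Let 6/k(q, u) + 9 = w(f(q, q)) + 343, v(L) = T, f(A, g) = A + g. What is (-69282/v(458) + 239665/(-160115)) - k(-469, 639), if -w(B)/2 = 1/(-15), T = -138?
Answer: 923846663927/1845741674 ≈ 500.53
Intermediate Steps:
v(L) = -138
w(B) = 2/15 (w(B) = -2/(-15) = -2*(-1/15) = 2/15)
k(q, u) = 45/2506 (k(q, u) = 6/(-9 + (2/15 + 343)) = 6/(-9 + 5147/15) = 6/(5012/15) = 6*(15/5012) = 45/2506)
(-69282/v(458) + 239665/(-160115)) - k(-469, 639) = (-69282/(-138) + 239665/(-160115)) - 1*45/2506 = (-69282*(-1/138) + 239665*(-1/160115)) - 45/2506 = (11547/23 - 47933/32023) - 45/2506 = 368667122/736529 - 45/2506 = 923846663927/1845741674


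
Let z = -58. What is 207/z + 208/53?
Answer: 1093/3074 ≈ 0.35556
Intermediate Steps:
207/z + 208/53 = 207/(-58) + 208/53 = 207*(-1/58) + 208*(1/53) = -207/58 + 208/53 = 1093/3074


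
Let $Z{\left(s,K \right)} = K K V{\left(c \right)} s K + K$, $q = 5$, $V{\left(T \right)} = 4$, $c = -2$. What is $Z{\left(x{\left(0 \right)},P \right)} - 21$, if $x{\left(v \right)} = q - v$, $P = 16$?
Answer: $81915$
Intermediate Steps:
$x{\left(v \right)} = 5 - v$
$Z{\left(s,K \right)} = K + 4 s K^{3}$ ($Z{\left(s,K \right)} = K K 4 s K + K = K^{2} \cdot 4 s K + K = 4 K^{2} s K + K = 4 s K^{2} K + K = 4 s K^{3} + K = K + 4 s K^{3}$)
$Z{\left(x{\left(0 \right)},P \right)} - 21 = \left(16 + 4 \left(5 - 0\right) 16^{3}\right) - 21 = \left(16 + 4 \left(5 + 0\right) 4096\right) - 21 = \left(16 + 4 \cdot 5 \cdot 4096\right) - 21 = \left(16 + 81920\right) - 21 = 81936 - 21 = 81915$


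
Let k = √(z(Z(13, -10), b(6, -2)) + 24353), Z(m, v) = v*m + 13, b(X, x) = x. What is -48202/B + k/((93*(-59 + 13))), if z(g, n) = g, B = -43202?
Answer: 24101/21601 - √6059/2139 ≈ 1.0793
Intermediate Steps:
Z(m, v) = 13 + m*v (Z(m, v) = m*v + 13 = 13 + m*v)
k = 2*√6059 (k = √((13 + 13*(-10)) + 24353) = √((13 - 130) + 24353) = √(-117 + 24353) = √24236 = 2*√6059 ≈ 155.68)
-48202/B + k/((93*(-59 + 13))) = -48202/(-43202) + (2*√6059)/((93*(-59 + 13))) = -48202*(-1/43202) + (2*√6059)/((93*(-46))) = 24101/21601 + (2*√6059)/(-4278) = 24101/21601 + (2*√6059)*(-1/4278) = 24101/21601 - √6059/2139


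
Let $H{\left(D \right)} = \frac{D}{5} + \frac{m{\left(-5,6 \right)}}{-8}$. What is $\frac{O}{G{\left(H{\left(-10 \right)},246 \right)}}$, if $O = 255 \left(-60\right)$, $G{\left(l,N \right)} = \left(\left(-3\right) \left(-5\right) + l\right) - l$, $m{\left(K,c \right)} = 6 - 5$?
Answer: $-1020$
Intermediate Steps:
$m{\left(K,c \right)} = 1$ ($m{\left(K,c \right)} = 6 - 5 = 1$)
$H{\left(D \right)} = - \frac{1}{8} + \frac{D}{5}$ ($H{\left(D \right)} = \frac{D}{5} + 1 \frac{1}{-8} = D \frac{1}{5} + 1 \left(- \frac{1}{8}\right) = \frac{D}{5} - \frac{1}{8} = - \frac{1}{8} + \frac{D}{5}$)
$G{\left(l,N \right)} = 15$ ($G{\left(l,N \right)} = \left(15 + l\right) - l = 15$)
$O = -15300$
$\frac{O}{G{\left(H{\left(-10 \right)},246 \right)}} = - \frac{15300}{15} = \left(-15300\right) \frac{1}{15} = -1020$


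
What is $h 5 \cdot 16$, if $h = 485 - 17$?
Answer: $37440$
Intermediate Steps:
$h = 468$ ($h = 485 - 17 = 468$)
$h 5 \cdot 16 = 468 \cdot 5 \cdot 16 = 468 \cdot 80 = 37440$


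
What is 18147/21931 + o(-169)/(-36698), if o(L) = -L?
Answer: 662252267/804823838 ≈ 0.82285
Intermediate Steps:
18147/21931 + o(-169)/(-36698) = 18147/21931 - 1*(-169)/(-36698) = 18147*(1/21931) + 169*(-1/36698) = 18147/21931 - 169/36698 = 662252267/804823838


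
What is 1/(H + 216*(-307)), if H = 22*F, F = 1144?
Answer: -1/41144 ≈ -2.4305e-5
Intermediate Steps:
H = 25168 (H = 22*1144 = 25168)
1/(H + 216*(-307)) = 1/(25168 + 216*(-307)) = 1/(25168 - 66312) = 1/(-41144) = -1/41144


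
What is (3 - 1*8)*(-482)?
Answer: 2410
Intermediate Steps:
(3 - 1*8)*(-482) = (3 - 8)*(-482) = -5*(-482) = 2410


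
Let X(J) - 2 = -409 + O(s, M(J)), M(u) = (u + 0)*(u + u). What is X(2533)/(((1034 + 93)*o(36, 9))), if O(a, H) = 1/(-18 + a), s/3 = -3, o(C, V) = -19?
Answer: 1570/82593 ≈ 0.019009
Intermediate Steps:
M(u) = 2*u**2 (M(u) = u*(2*u) = 2*u**2)
s = -9 (s = 3*(-3) = -9)
X(J) = -10990/27 (X(J) = 2 + (-409 + 1/(-18 - 9)) = 2 + (-409 + 1/(-27)) = 2 + (-409 - 1/27) = 2 - 11044/27 = -10990/27)
X(2533)/(((1034 + 93)*o(36, 9))) = -10990*(-1/(19*(1034 + 93)))/27 = -10990/(27*(1127*(-19))) = -10990/27/(-21413) = -10990/27*(-1/21413) = 1570/82593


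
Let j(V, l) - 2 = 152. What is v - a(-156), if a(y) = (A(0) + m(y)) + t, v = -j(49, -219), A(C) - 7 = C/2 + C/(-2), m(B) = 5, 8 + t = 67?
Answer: -225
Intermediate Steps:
t = 59 (t = -8 + 67 = 59)
j(V, l) = 154 (j(V, l) = 2 + 152 = 154)
A(C) = 7 (A(C) = 7 + (C/2 + C/(-2)) = 7 + (C*(½) + C*(-½)) = 7 + (C/2 - C/2) = 7 + 0 = 7)
v = -154 (v = -1*154 = -154)
a(y) = 71 (a(y) = (7 + 5) + 59 = 12 + 59 = 71)
v - a(-156) = -154 - 1*71 = -154 - 71 = -225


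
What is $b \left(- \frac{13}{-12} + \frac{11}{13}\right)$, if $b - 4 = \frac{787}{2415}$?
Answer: $\frac{449221}{53820} \approx 8.3467$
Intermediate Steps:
$b = \frac{10447}{2415}$ ($b = 4 + \frac{787}{2415} = \frac{10447}{2415} \approx 4.3259$)
$b \left(- \frac{13}{-12} + \frac{11}{13}\right) = \frac{10447 \left(- \frac{13}{-12} + \frac{11}{13}\right)}{2415} = \frac{10447 \left(\left(-13\right) \left(- \frac{1}{12}\right) + 11 \cdot \frac{1}{13}\right)}{2415} = \frac{10447 \left(\frac{13}{12} + \frac{11}{13}\right)}{2415} = \frac{10447}{2415} \cdot \frac{301}{156} = \frac{449221}{53820}$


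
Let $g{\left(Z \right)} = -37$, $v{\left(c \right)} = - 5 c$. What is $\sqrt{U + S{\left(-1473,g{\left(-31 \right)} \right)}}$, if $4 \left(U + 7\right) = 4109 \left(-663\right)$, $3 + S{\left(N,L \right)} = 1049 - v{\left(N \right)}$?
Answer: $\frac{i \sqrt{2749571}}{2} \approx 829.09 i$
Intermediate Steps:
$S{\left(N,L \right)} = 1046 + 5 N$ ($S{\left(N,L \right)} = -3 - \left(-1049 - 5 N\right) = -3 + \left(1049 + 5 N\right) = 1046 + 5 N$)
$U = - \frac{2724295}{4}$ ($U = -7 + \frac{4109 \left(-663\right)}{4} = -7 + \frac{1}{4} \left(-2724267\right) = -7 - \frac{2724267}{4} = - \frac{2724295}{4} \approx -6.8107 \cdot 10^{5}$)
$\sqrt{U + S{\left(-1473,g{\left(-31 \right)} \right)}} = \sqrt{- \frac{2724295}{4} + \left(1046 + 5 \left(-1473\right)\right)} = \sqrt{- \frac{2724295}{4} + \left(1046 - 7365\right)} = \sqrt{- \frac{2724295}{4} - 6319} = \sqrt{- \frac{2749571}{4}} = \frac{i \sqrt{2749571}}{2}$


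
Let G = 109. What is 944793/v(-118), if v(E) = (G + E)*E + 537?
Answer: 314931/533 ≈ 590.87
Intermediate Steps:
v(E) = 537 + E*(109 + E) (v(E) = (109 + E)*E + 537 = E*(109 + E) + 537 = 537 + E*(109 + E))
944793/v(-118) = 944793/(537 + (-118)² + 109*(-118)) = 944793/(537 + 13924 - 12862) = 944793/1599 = 944793*(1/1599) = 314931/533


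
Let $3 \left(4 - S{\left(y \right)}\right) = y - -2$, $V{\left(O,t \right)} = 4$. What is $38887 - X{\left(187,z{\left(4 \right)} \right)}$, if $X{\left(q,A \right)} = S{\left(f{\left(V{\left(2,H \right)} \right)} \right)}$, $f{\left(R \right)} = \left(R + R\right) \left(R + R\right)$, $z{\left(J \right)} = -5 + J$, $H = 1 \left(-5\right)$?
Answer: $38905$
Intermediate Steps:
$H = -5$
$f{\left(R \right)} = 4 R^{2}$ ($f{\left(R \right)} = 2 R 2 R = 4 R^{2}$)
$S{\left(y \right)} = \frac{10}{3} - \frac{y}{3}$ ($S{\left(y \right)} = 4 - \frac{y - -2}{3} = 4 - \frac{y + 2}{3} = 4 - \frac{2 + y}{3} = 4 - \left(\frac{2}{3} + \frac{y}{3}\right) = \frac{10}{3} - \frac{y}{3}$)
$X{\left(q,A \right)} = -18$ ($X{\left(q,A \right)} = \frac{10}{3} - \frac{4 \cdot 4^{2}}{3} = \frac{10}{3} - \frac{4 \cdot 16}{3} = \frac{10}{3} - \frac{64}{3} = -18$)
$38887 - X{\left(187,z{\left(4 \right)} \right)} = 38887 - -18 = 38887 + 18 = 38905$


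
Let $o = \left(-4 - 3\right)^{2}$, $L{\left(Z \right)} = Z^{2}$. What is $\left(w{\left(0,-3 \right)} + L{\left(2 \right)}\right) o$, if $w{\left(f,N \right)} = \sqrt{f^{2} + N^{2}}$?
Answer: $343$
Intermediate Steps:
$o = 49$ ($o = \left(-7\right)^{2} = 49$)
$w{\left(f,N \right)} = \sqrt{N^{2} + f^{2}}$
$\left(w{\left(0,-3 \right)} + L{\left(2 \right)}\right) o = \left(\sqrt{\left(-3\right)^{2} + 0^{2}} + 2^{2}\right) 49 = \left(\sqrt{9 + 0} + 4\right) 49 = \left(\sqrt{9} + 4\right) 49 = \left(3 + 4\right) 49 = 7 \cdot 49 = 343$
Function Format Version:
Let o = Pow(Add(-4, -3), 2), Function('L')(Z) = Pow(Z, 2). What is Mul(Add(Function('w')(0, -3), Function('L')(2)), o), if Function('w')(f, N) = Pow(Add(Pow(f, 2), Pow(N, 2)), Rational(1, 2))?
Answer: 343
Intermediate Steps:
o = 49 (o = Pow(-7, 2) = 49)
Function('w')(f, N) = Pow(Add(Pow(N, 2), Pow(f, 2)), Rational(1, 2))
Mul(Add(Function('w')(0, -3), Function('L')(2)), o) = Mul(Add(Pow(Add(Pow(-3, 2), Pow(0, 2)), Rational(1, 2)), Pow(2, 2)), 49) = Mul(Add(Pow(Add(9, 0), Rational(1, 2)), 4), 49) = Mul(Add(Pow(9, Rational(1, 2)), 4), 49) = Mul(Add(3, 4), 49) = Mul(7, 49) = 343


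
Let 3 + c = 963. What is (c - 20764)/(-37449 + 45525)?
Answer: -4951/2019 ≈ -2.4522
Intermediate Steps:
c = 960 (c = -3 + 963 = 960)
(c - 20764)/(-37449 + 45525) = (960 - 20764)/(-37449 + 45525) = -19804/8076 = -19804*1/8076 = -4951/2019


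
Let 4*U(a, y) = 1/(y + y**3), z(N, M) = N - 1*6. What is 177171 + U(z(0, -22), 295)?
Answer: 18193810466281/102690680 ≈ 1.7717e+5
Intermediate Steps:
z(N, M) = -6 + N (z(N, M) = N - 6 = -6 + N)
U(a, y) = 1/(4*(y + y**3))
177171 + U(z(0, -22), 295) = 177171 + (1/4)/(295*(1 + 295**2)) = 177171 + (1/4)*(1/295)/(1 + 87025) = 177171 + (1/4)*(1/295)/87026 = 177171 + (1/4)*(1/295)*(1/87026) = 177171 + 1/102690680 = 18193810466281/102690680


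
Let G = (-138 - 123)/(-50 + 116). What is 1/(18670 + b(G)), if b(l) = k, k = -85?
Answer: 1/18585 ≈ 5.3807e-5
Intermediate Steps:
G = -87/22 (G = -261/66 = -261*1/66 = -87/22 ≈ -3.9545)
b(l) = -85
1/(18670 + b(G)) = 1/(18670 - 85) = 1/18585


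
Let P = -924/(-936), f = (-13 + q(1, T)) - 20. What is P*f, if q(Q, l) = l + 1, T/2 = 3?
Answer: -77/3 ≈ -25.667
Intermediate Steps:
T = 6 (T = 2*3 = 6)
q(Q, l) = 1 + l
f = -26 (f = (-13 + (1 + 6)) - 20 = (-13 + 7) - 20 = -6 - 20 = -26)
P = 77/78 (P = -924*(-1/936) = 77/78 ≈ 0.98718)
P*f = (77/78)*(-26) = -77/3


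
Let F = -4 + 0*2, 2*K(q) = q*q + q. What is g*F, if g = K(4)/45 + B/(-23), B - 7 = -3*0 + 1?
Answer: 104/207 ≈ 0.50242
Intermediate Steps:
B = 8 (B = 7 + (-3*0 + 1) = 7 + (0 + 1) = 7 + 1 = 8)
K(q) = q/2 + q²/2 (K(q) = (q*q + q)/2 = (q² + q)/2 = (q + q²)/2 = q/2 + q²/2)
F = -4 (F = -4 + 0 = -4)
g = -26/207 (g = ((½)*4*(1 + 4))/45 + 8/(-23) = ((½)*4*5)*(1/45) + 8*(-1/23) = 10*(1/45) - 8/23 = 2/9 - 8/23 = -26/207 ≈ -0.12560)
g*F = -26/207*(-4) = 104/207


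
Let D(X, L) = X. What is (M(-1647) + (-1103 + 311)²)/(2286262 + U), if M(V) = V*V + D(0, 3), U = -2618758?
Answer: -371097/36944 ≈ -10.045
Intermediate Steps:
M(V) = V² (M(V) = V*V + 0 = V² + 0 = V²)
(M(-1647) + (-1103 + 311)²)/(2286262 + U) = ((-1647)² + (-1103 + 311)²)/(2286262 - 2618758) = (2712609 + (-792)²)/(-332496) = (2712609 + 627264)*(-1/332496) = 3339873*(-1/332496) = -371097/36944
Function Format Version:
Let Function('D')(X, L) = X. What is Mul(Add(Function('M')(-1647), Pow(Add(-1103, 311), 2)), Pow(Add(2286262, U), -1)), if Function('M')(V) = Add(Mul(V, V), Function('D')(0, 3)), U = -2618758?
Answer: Rational(-371097, 36944) ≈ -10.045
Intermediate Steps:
Function('M')(V) = Pow(V, 2) (Function('M')(V) = Add(Mul(V, V), 0) = Add(Pow(V, 2), 0) = Pow(V, 2))
Mul(Add(Function('M')(-1647), Pow(Add(-1103, 311), 2)), Pow(Add(2286262, U), -1)) = Mul(Add(Pow(-1647, 2), Pow(Add(-1103, 311), 2)), Pow(Add(2286262, -2618758), -1)) = Mul(Add(2712609, Pow(-792, 2)), Pow(-332496, -1)) = Mul(Add(2712609, 627264), Rational(-1, 332496)) = Mul(3339873, Rational(-1, 332496)) = Rational(-371097, 36944)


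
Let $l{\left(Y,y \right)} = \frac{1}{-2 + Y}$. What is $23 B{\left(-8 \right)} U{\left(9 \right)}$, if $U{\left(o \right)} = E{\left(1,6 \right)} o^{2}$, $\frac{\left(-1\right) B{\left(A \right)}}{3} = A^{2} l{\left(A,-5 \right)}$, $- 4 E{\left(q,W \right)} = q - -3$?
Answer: $- \frac{178848}{5} \approx -35770.0$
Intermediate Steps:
$E{\left(q,W \right)} = - \frac{3}{4} - \frac{q}{4}$ ($E{\left(q,W \right)} = - \frac{q - -3}{4} = - \frac{q + 3}{4} = - \frac{3 + q}{4} = - \frac{3}{4} - \frac{q}{4}$)
$B{\left(A \right)} = - \frac{3 A^{2}}{-2 + A}$ ($B{\left(A \right)} = - 3 \frac{A^{2}}{-2 + A} = - \frac{3 A^{2}}{-2 + A}$)
$U{\left(o \right)} = - o^{2}$ ($U{\left(o \right)} = \left(- \frac{3}{4} - \frac{1}{4}\right) o^{2} = - o^{2}$)
$23 B{\left(-8 \right)} U{\left(9 \right)} = 23 \left(- \frac{3 \left(-8\right)^{2}}{-2 - 8}\right) \left(- 9^{2}\right) = 23 \left(\left(-3\right) 64 \frac{1}{-10}\right) \left(\left(-1\right) 81\right) = 23 \left(\left(-3\right) 64 \left(- \frac{1}{10}\right)\right) \left(-81\right) = 23 \cdot \frac{96}{5} \left(-81\right) = \frac{2208}{5} \left(-81\right) = - \frac{178848}{5}$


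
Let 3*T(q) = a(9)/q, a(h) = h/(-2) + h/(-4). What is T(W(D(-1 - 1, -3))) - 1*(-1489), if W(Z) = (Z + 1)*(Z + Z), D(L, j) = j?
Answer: 23821/16 ≈ 1488.8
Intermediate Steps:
a(h) = -3*h/4 (a(h) = h*(-½) + h*(-¼) = -h/2 - h/4 = -3*h/4)
W(Z) = 2*Z*(1 + Z) (W(Z) = (1 + Z)*(2*Z) = 2*Z*(1 + Z))
T(q) = -9/(4*q) (T(q) = ((-¾*9)/q)/3 = (-27/(4*q))/3 = -9/(4*q))
T(W(D(-1 - 1, -3))) - 1*(-1489) = -9*(-1/(6*(1 - 3)))/4 - 1*(-1489) = -9/(4*(2*(-3)*(-2))) + 1489 = -9/4/12 + 1489 = -9/4*1/12 + 1489 = -3/16 + 1489 = 23821/16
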